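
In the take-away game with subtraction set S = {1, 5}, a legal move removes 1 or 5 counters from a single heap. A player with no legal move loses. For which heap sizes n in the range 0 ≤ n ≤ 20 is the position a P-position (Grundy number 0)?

0, 2, 4, 6, 8, 10, 12, 14, 16, 18, 20

G(0) = 0
G(1) = mex{0} = 1
G(2) = mex{1} = 0
G(3) = mex{0} = 1
G(4) = mex{1} = 0
G(5) = mex{0,0} = 1
G(6) = mex{1,1} = 0
G(7) = mex{0,0} = 1
G(8) = mex{1,1} = 0
G(9) = mex{0,0} = 1
G(10) = mex{1,1} = 0
G(11) = mex{0,0} = 1
G(12) = mex{1,1} = 0
G(13) = mex{0,0} = 1
G(14) = mex{1,1} = 0
G(15) = mex{0,0} = 1
G(16) = mex{1,1} = 0
G(17) = mex{0,0} = 1
G(18) = mex{1,1} = 0
G(19) = mex{0,0} = 1
G(20) = mex{1,1} = 0
P-positions are exactly the n with G(n) = 0.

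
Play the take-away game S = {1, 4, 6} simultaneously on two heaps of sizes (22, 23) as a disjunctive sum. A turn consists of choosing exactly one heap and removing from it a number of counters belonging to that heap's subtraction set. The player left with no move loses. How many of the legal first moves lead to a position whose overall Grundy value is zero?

5

All heaps use S = {1, 4, 6}:
G(0) = 0
G(1) = mex{0} = 1
G(2) = mex{1} = 0
G(3) = mex{0} = 1
G(4) = mex{1,0} = 2
G(5) = mex{2,1} = 0
G(6) = mex{0,0,0} = 1
G(7) = mex{1,1,1} = 0
G(8) = mex{0,2,0} = 1
G(9) = mex{1,0,1} = 2
G(10) = mex{2,1,2} = 0
G(11) = mex{0,0,0} = 1
G(12) = mex{1,1,1} = 0
G(13) = mex{0,2,0} = 1
G(14) = mex{1,0,1} = 2
G(15) = mex{2,1,2} = 0
G(16) = mex{0,0,0} = 1
G(17) = mex{1,1,1} = 0
G(18) = mex{0,2,0} = 1
G(19) = mex{1,0,1} = 2
G(20) = mex{2,1,2} = 0
G(21) = mex{0,0,0} = 1
G(22) = mex{1,1,1} = 0
G(23) = mex{0,2,0} = 1
Heap A: G(22) = 0.
Heap B: G(23) = 1.
Combined Grundy value = 0 ⊕ 1 = 1.
A winning move leaves total XOR = 0, i.e. changes one component's Grundy value g to g ⊕ X where X is the current total.
Heap A: need g' = 0⊕1 = 1. Options: 22−1→G=1, 22−4→G=1, 22−6→G=1. Hits: 3.
Heap B: need g' = 1⊕1 = 0. Options: 23−1→G=0, 23−4→G=2, 23−6→G=0. Hits: 2.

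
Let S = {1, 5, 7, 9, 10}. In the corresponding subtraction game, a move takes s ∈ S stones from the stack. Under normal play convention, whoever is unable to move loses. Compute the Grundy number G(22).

n :  0  1  2  3  4  5  6  7  8  9 10 11 12 13 14 15 16 17 18 19 20 21 22
G :  0  1  0  1  0  1  0  1  0  1  2  3  2  3  2  3  2  3  2  0  1  0  1

1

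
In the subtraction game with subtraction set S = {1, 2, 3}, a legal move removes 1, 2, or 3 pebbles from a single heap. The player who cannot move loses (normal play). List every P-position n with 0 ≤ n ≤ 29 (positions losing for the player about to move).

0, 4, 8, 12, 16, 20, 24, 28

n :  0  1  2  3  4  5  6  7  8  9 10 11 12 13 14 15 16 17 18 19 20 21 22 23 24 25 26 27 28 29
G :  0  1  2  3  0  1  2  3  0  1  2  3  0  1  2  3  0  1  2  3  0  1  2  3  0  1  2  3  0  1
P-positions are exactly the n with G(n) = 0.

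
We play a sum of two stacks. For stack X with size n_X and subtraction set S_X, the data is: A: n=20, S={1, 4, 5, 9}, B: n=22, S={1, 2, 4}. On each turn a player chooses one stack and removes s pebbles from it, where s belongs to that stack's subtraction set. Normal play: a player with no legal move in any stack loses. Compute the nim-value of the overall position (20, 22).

Stack A, S = {1, 4, 5, 9}:
n :  0  1  2  3  4  5  6  7  8  9 10 11 12 13 14 15 16 17 18 19 20
G :  0  1  0  1  2  3  2  3  0  1  0  1  2  3  2  3  0  1  0  1  2
G_A(20) = 2.
Stack B, S = {1, 2, 4}:
n :  0  1  2  3  4  5  6  7  8  9 10 11 12 13 14 15 16 17 18 19 20 21 22
G :  0  1  2  0  1  2  0  1  2  0  1  2  0  1  2  0  1  2  0  1  2  0  1
G_B(22) = 1.
Combined Grundy value = 2 ⊕ 1 = 3.

3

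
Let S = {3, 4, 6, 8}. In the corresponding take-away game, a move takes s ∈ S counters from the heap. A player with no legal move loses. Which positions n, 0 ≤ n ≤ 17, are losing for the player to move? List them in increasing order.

G(0) = 0
G(1) = mex{} = 0
G(2) = mex{} = 0
G(3) = mex{0} = 1
G(4) = mex{0,0} = 1
G(5) = mex{0,0} = 1
G(6) = mex{1,0,0} = 2
G(7) = mex{1,1,0} = 2
G(8) = mex{1,1,0,0} = 2
G(9) = mex{2,1,1,0} = 3
G(10) = mex{2,2,1,0} = 3
G(11) = mex{2,2,1,1} = 0
G(12) = mex{3,2,2,1} = 0
G(13) = mex{3,3,2,1} = 0
G(14) = mex{0,3,2,2} = 1
G(15) = mex{0,0,3,2} = 1
G(16) = mex{0,0,3,2} = 1
G(17) = mex{1,0,0,3} = 2
P-positions are exactly the n with G(n) = 0.

0, 1, 2, 11, 12, 13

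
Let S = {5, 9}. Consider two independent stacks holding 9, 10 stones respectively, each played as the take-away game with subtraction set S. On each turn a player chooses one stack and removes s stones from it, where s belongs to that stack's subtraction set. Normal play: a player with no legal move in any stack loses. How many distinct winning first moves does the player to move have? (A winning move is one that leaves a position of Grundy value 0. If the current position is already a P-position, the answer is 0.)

All stacks use S = {5, 9}:
G(0) = 0
G(1) = mex{} = 0
G(2) = mex{} = 0
G(3) = mex{} = 0
G(4) = mex{} = 0
G(5) = mex{0} = 1
G(6) = mex{0} = 1
G(7) = mex{0} = 1
G(8) = mex{0} = 1
G(9) = mex{0,0} = 1
G(10) = mex{1,0} = 2
Stack A: G(9) = 1.
Stack B: G(10) = 2.
Combined Grundy value = 1 ⊕ 2 = 3.
A winning move leaves total XOR = 0, i.e. changes one component's Grundy value g to g ⊕ X where X is the current total.
Stack A: need g' = 1⊕3 = 2. Options: 9−5→G=0, 9−9→G=0. Hits: 0.
Stack B: need g' = 2⊕3 = 1. Options: 10−5→G=1, 10−9→G=0. Hits: 1.

1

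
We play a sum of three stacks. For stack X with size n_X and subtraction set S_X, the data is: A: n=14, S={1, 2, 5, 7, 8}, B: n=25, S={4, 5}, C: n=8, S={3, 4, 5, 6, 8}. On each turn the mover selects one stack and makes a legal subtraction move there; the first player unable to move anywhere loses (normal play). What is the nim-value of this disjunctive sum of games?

Stack A, S = {1, 2, 5, 7, 8}:
n :  0  1  2  3  4  5  6  7  8  9 10 11 12 13 14
G :  0  1  2  0  1  2  0  1  2  0  1  2  0  1  2
G_A(14) = 2.
Stack B, S = {4, 5}:
n :  0  1  2  3  4  5  6  7  8  9 10 11 12 13 14 15 16 17 18 19 20 21 22 23 24 25
G :  0  0  0  0  1  1  1  1  2  0  0  0  0  1  1  1  1  2  0  0  0  0  1  1  1  1
G_B(25) = 1.
Stack C, S = {3, 4, 5, 6, 8}:
n : 0 1 2 3 4 5 6 7 8
G : 0 0 0 1 1 1 2 2 2
G_C(8) = 2.
Combined Grundy value = 2 ⊕ 1 ⊕ 2 = 1.

1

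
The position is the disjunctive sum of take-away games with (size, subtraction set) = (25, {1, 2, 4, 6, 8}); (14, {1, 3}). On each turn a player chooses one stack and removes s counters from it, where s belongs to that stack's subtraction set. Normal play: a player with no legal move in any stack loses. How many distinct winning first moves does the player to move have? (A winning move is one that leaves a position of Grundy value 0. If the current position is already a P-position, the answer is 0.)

1

Stack A, S = {1, 2, 4, 6, 8}:
n :  0  1  2  3  4  5  6  7  8  9 10 11 12 13 14 15 16 17 18 19 20 21 22 23 24 25
G :  0  1  2  0  1  2  3  4  5  3  0  1  2  0  1  2  3  4  5  3  0  1  2  0  1  2
G_A(25) = 2.
Stack B, S = {1, 3}:
n :  0  1  2  3  4  5  6  7  8  9 10 11 12 13 14
G :  0  1  0  1  0  1  0  1  0  1  0  1  0  1  0
G_B(14) = 0.
Combined Grundy value = 2 ⊕ 0 = 2.
A winning move leaves total XOR = 0, i.e. changes one component's Grundy value g to g ⊕ X where X is the current total.
Stack A: need g' = 2⊕2 = 0. Options: 25−1→G=1, 25−2→G=0, 25−4→G=1, 25−6→G=3, 25−8→G=4. Hits: 1.
Stack B: need g' = 0⊕2 = 2. Options: 14−1→G=1, 14−3→G=1. Hits: 0.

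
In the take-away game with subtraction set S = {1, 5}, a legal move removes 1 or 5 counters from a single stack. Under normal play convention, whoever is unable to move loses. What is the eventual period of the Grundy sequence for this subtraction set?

G(0) = 0
G(1) = mex{0} = 1
G(2) = mex{1} = 0
G(3) = mex{0} = 1
G(4) = mex{1} = 0
G(5) = mex{0,0} = 1
G(6) = mex{1,1} = 0
G(7) = mex{0,0} = 1
G(8) = mex{1,1} = 0
G(9) = mex{0,0} = 1
G(10) = mex{1,1} = 0
G(11) = mex{0,0} = 1
G(12) = mex{1,1} = 0
G(13) = mex{0,0} = 1
G(14) = mex{1,1} = 0
G(n+2) = G(n) holds for n = 0,…,4 (a full window of length max(S) = 5), so the sequence is purely periodic with period 2.

2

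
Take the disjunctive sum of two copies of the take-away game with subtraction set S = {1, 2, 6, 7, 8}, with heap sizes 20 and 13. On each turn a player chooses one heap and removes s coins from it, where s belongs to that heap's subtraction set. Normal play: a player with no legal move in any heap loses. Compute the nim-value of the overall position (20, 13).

All heaps use S = {1, 2, 6, 7, 8}:
n :  0  1  2  3  4  5  6  7  8  9 10 11 12 13 14 15 16 17 18 19 20
G :  0  1  2  0  1  2  3  4  5  3  4  5  0  1  2  0  1  2  3  4  5
Heap A: G(20) = 5.
Heap B: G(13) = 1.
Combined Grundy value = 5 ⊕ 1 = 4.

4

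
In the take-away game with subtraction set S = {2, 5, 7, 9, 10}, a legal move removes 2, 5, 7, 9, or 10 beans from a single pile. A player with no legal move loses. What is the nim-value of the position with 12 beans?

0

n :  0  1  2  3  4  5  6  7  8  9 10 11 12
G :  0  0  1  1  0  2  1  3  2  2  3  3  0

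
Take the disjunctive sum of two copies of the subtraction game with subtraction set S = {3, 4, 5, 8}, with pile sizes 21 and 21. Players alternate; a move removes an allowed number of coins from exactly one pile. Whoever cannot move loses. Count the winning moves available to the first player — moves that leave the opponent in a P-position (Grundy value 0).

All piles use S = {3, 4, 5, 8}:
n :  0  1  2  3  4  5  6  7  8  9 10 11 12 13 14 15 16 17 18 19 20 21
G :  0  0  0  1  1  1  2  2  2  3  3  0  0  0  1  1  1  2  2  2  3  3
Pile A: G(21) = 3.
Pile B: G(21) = 3.
Combined Grundy value = 3 ⊕ 3 = 0.
A winning move leaves total XOR = 0, i.e. changes one component's Grundy value g to g ⊕ X where X is the current total.
Pile A: target g' = 3⊕0 = 3, but every legal move changes the Grundy value (mex property), so 0 moves.
Pile B: target g' = 3⊕0 = 3, but every legal move changes the Grundy value (mex property), so 0 moves.

0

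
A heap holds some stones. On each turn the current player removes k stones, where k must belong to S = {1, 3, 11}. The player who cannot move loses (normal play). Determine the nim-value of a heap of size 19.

G(0) = 0
G(1) = mex{0} = 1
G(2) = mex{1} = 0
G(3) = mex{0,0} = 1
G(4) = mex{1,1} = 0
G(5) = mex{0,0} = 1
G(6) = mex{1,1} = 0
G(7) = mex{0,0} = 1
G(8) = mex{1,1} = 0
G(9) = mex{0,0} = 1
G(10) = mex{1,1} = 0
G(11) = mex{0,0,0} = 1
G(12) = mex{1,1,1} = 0
G(13) = mex{0,0,0} = 1
G(14) = mex{1,1,1} = 0
G(15) = mex{0,0,0} = 1
G(16) = mex{1,1,1} = 0
G(17) = mex{0,0,0} = 1
G(18) = mex{1,1,1} = 0
G(19) = mex{0,0,0} = 1

1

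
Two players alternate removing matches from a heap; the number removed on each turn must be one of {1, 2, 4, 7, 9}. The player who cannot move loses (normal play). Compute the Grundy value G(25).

G(0) = 0
G(1) = mex{0} = 1
G(2) = mex{1,0} = 2
G(3) = mex{2,1} = 0
G(4) = mex{0,2,0} = 1
G(5) = mex{1,0,1} = 2
G(6) = mex{2,1,2} = 0
G(7) = mex{0,2,0,0} = 1
G(8) = mex{1,0,1,1} = 2
G(9) = mex{2,1,2,2,0} = 3
G(10) = mex{3,2,0,0,1} = 4
G(11) = mex{4,3,1,1,2} = 0
G(12) = mex{0,4,2,2,0} = 1
G(13) = mex{1,0,3,0,1} = 2
G(14) = mex{2,1,4,1,2} = 0
G(15) = mex{0,2,0,2,0} = 1
G(16) = mex{1,0,1,3,1} = 2
G(17) = mex{2,1,2,4,2} = 0
G(18) = mex{0,2,0,0,3} = 1
G(19) = mex{1,0,1,1,4} = 2
G(20) = mex{2,1,2,2,0} = 3
G(21) = mex{3,2,0,0,1} = 4
G(22) = mex{4,3,1,1,2} = 0
G(23) = mex{0,4,2,2,0} = 1
G(24) = mex{1,0,3,0,1} = 2
G(25) = mex{2,1,4,1,2} = 0

0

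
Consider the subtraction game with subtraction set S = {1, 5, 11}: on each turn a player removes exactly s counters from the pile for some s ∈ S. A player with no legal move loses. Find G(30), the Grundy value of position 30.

G(0) = 0
G(1) = mex{0} = 1
G(2) = mex{1} = 0
G(3) = mex{0} = 1
G(4) = mex{1} = 0
G(5) = mex{0,0} = 1
G(6) = mex{1,1} = 0
G(7) = mex{0,0} = 1
G(8) = mex{1,1} = 0
G(9) = mex{0,0} = 1
G(10) = mex{1,1} = 0
G(11) = mex{0,0,0} = 1
G(12) = mex{1,1,1} = 0
G(13) = mex{0,0,0} = 1
G(14) = mex{1,1,1} = 0
G(15) = mex{0,0,0} = 1
G(16) = mex{1,1,1} = 0
G(17) = mex{0,0,0} = 1
G(18) = mex{1,1,1} = 0
G(19) = mex{0,0,0} = 1
G(20) = mex{1,1,1} = 0
G(21) = mex{0,0,0} = 1
G(22) = mex{1,1,1} = 0
G(23) = mex{0,0,0} = 1
G(24) = mex{1,1,1} = 0
G(25) = mex{0,0,0} = 1
G(26) = mex{1,1,1} = 0
G(27) = mex{0,0,0} = 1
G(28) = mex{1,1,1} = 0
G(29) = mex{0,0,0} = 1
G(30) = mex{1,1,1} = 0

0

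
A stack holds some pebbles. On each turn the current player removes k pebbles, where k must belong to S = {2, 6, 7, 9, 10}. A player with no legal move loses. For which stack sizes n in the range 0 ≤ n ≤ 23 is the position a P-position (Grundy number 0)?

0, 1, 4, 5, 16, 17, 20, 21

n :  0  1  2  3  4  5  6  7  8  9 10 11 12 13 14 15 16 17 18 19 20 21 22 23
G :  0  0  1  1  0  0  1  1  2  2  3  3  2  2  3  3  0  0  1  1  0  0  1  1
P-positions are exactly the n with G(n) = 0.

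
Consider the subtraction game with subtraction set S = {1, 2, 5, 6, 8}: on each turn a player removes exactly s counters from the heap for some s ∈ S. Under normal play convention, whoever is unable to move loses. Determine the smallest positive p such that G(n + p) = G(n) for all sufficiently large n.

7

G(0) = 0
G(1) = mex{0} = 1
G(2) = mex{1,0} = 2
G(3) = mex{2,1} = 0
G(4) = mex{0,2} = 1
G(5) = mex{1,0,0} = 2
G(6) = mex{2,1,1,0} = 3
G(7) = mex{3,2,2,1} = 0
G(8) = mex{0,3,0,2,0} = 1
G(9) = mex{1,0,1,0,1} = 2
G(10) = mex{2,1,2,1,2} = 0
G(11) = mex{0,2,3,2,0} = 1
G(12) = mex{1,0,0,3,1} = 2
G(13) = mex{2,1,1,0,2} = 3
G(14) = mex{3,2,2,1,3} = 0
G(15) = mex{0,3,0,2,0} = 1
G(16) = mex{1,0,1,0,1} = 2
G(n+7) = G(n) holds for n = 0,…,7 (a full window of length max(S) = 8), so the sequence is purely periodic with period 7.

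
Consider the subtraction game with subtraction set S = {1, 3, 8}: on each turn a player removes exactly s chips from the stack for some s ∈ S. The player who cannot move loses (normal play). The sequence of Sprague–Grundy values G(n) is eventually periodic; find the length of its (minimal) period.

11

n :  0  1  2  3  4  5  6  7  8  9 10 11 12 13 14 15 16 17 18 19 20 21 22 23
G :  0  1  0  1  0  1  0  1  2  3  2  0  1  0  1  0  1  0  1  2  3  2  0  1
G(n+11) = G(n) holds for n = 0,…,7 (a full window of length max(S) = 8), so the sequence is purely periodic with period 11.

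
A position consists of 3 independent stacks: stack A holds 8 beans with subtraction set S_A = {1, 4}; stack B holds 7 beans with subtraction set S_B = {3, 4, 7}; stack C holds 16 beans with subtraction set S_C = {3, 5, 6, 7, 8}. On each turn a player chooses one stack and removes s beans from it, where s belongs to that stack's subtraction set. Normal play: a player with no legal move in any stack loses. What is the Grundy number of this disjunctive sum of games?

Stack A, S = {1, 4}:
G(0) = 0
G(1) = mex{0} = 1
G(2) = mex{1} = 0
G(3) = mex{0} = 1
G(4) = mex{1,0} = 2
G(5) = mex{2,1} = 0
G(6) = mex{0,0} = 1
G(7) = mex{1,1} = 0
G(8) = mex{0,2} = 1
G_A(8) = 1.
Stack B, S = {3, 4, 7}:
G(0) = 0
G(1) = mex{} = 0
G(2) = mex{} = 0
G(3) = mex{0} = 1
G(4) = mex{0,0} = 1
G(5) = mex{0,0} = 1
G(6) = mex{1,0} = 2
G(7) = mex{1,1,0} = 2
G_B(7) = 2.
Stack C, S = {3, 5, 6, 7, 8}:
n :  0  1  2  3  4  5  6  7  8  9 10 11 12 13 14 15 16
G :  0  0  0  1  1  1  2  2  2  3  3  0  0  0  1  1  1
G_C(16) = 1.
Combined Grundy value = 1 ⊕ 2 ⊕ 1 = 2.

2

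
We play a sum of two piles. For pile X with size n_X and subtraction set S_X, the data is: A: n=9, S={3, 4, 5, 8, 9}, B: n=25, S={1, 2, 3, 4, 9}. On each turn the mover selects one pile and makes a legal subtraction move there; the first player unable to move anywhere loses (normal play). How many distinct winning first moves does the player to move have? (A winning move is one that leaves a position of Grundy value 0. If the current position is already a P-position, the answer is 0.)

Pile A, S = {3, 4, 5, 8, 9}:
G(0) = 0
G(1) = mex{} = 0
G(2) = mex{} = 0
G(3) = mex{0} = 1
G(4) = mex{0,0} = 1
G(5) = mex{0,0,0} = 1
G(6) = mex{1,0,0} = 2
G(7) = mex{1,1,0} = 2
G(8) = mex{1,1,1,0} = 2
G(9) = mex{2,1,1,0,0} = 3
G_A(9) = 3.
Pile B, S = {1, 2, 3, 4, 9}:
G(0) = 0
G(1) = mex{0} = 1
G(2) = mex{1,0} = 2
G(3) = mex{2,1,0} = 3
G(4) = mex{3,2,1,0} = 4
G(5) = mex{4,3,2,1} = 0
G(6) = mex{0,4,3,2} = 1
G(7) = mex{1,0,4,3} = 2
G(8) = mex{2,1,0,4} = 3
G(9) = mex{3,2,1,0,0} = 4
G(10) = mex{4,3,2,1,1} = 0
G(11) = mex{0,4,3,2,2} = 1
G(12) = mex{1,0,4,3,3} = 2
G(13) = mex{2,1,0,4,4} = 3
G(14) = mex{3,2,1,0,0} = 4
G(15) = mex{4,3,2,1,1} = 0
G(16) = mex{0,4,3,2,2} = 1
G(17) = mex{1,0,4,3,3} = 2
G(18) = mex{2,1,0,4,4} = 3
G(19) = mex{3,2,1,0,0} = 4
G(20) = mex{4,3,2,1,1} = 0
G(21) = mex{0,4,3,2,2} = 1
G(22) = mex{1,0,4,3,3} = 2
G(23) = mex{2,1,0,4,4} = 3
G(24) = mex{3,2,1,0,0} = 4
G(25) = mex{4,3,2,1,1} = 0
G_B(25) = 0.
Combined Grundy value = 3 ⊕ 0 = 3.
A winning move leaves total XOR = 0, i.e. changes one component's Grundy value g to g ⊕ X where X is the current total.
Pile A: need g' = 3⊕3 = 0. Options: 9−3→G=2, 9−4→G=1, 9−5→G=1, 9−8→G=0, 9−9→G=0. Hits: 2.
Pile B: need g' = 0⊕3 = 3. Options: 25−1→G=4, 25−2→G=3, 25−3→G=2, 25−4→G=1, 25−9→G=1. Hits: 1.

3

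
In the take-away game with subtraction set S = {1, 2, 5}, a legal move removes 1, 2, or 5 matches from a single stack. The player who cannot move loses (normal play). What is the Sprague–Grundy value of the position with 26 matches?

2

n :  0  1  2  3  4  5  6  7  8  9 10 11 12 13 14 15 16 17 18 19 20 21 22 23 24 25 26
G :  0  1  2  0  1  2  0  1  2  0  1  2  0  1  2  0  1  2  0  1  2  0  1  2  0  1  2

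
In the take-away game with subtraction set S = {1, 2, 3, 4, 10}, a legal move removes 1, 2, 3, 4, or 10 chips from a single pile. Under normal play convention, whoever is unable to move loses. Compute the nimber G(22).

G(0) = 0
G(1) = mex{0} = 1
G(2) = mex{1,0} = 2
G(3) = mex{2,1,0} = 3
G(4) = mex{3,2,1,0} = 4
G(5) = mex{4,3,2,1} = 0
G(6) = mex{0,4,3,2} = 1
G(7) = mex{1,0,4,3} = 2
G(8) = mex{2,1,0,4} = 3
G(9) = mex{3,2,1,0} = 4
G(10) = mex{4,3,2,1,0} = 5
G(11) = mex{5,4,3,2,1} = 0
G(12) = mex{0,5,4,3,2} = 1
G(13) = mex{1,0,5,4,3} = 2
G(14) = mex{2,1,0,5,4} = 3
G(15) = mex{3,2,1,0,0} = 4
G(16) = mex{4,3,2,1,1} = 0
G(17) = mex{0,4,3,2,2} = 1
G(18) = mex{1,0,4,3,3} = 2
G(19) = mex{2,1,0,4,4} = 3
G(20) = mex{3,2,1,0,5} = 4
G(21) = mex{4,3,2,1,0} = 5
G(22) = mex{5,4,3,2,1} = 0

0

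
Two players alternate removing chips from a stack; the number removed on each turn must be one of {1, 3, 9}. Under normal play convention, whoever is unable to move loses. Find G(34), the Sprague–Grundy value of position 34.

0

n :  0  1  2  3  4  5  6  7  8  9 10 11 12 13 14 15 16 17 18 19 20 21 22 23 24 25 26 27 28 29 30 31 32 33 34
G :  0  1  0  1  0  1  0  1  0  1  0  1  0  1  0  1  0  1  0  1  0  1  0  1  0  1  0  1  0  1  0  1  0  1  0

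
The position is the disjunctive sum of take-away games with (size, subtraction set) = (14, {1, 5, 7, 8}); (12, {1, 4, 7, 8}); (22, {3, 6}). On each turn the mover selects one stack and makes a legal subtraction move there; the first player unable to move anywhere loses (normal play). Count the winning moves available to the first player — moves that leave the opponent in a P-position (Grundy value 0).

2

Stack A, S = {1, 5, 7, 8}:
n :  0  1  2  3  4  5  6  7  8  9 10 11 12 13 14
G :  0  1  0  1  0  1  0  1  2  3  2  3  2  3  2
G_A(14) = 2.
Stack B, S = {1, 4, 7, 8}:
n :  0  1  2  3  4  5  6  7  8  9 10 11 12
G :  0  1  0  1  2  0  1  2  3  2  3  0  1
G_B(12) = 1.
Stack C, S = {3, 6}:
G(0) = 0
G(1) = mex{} = 0
G(2) = mex{} = 0
G(3) = mex{0} = 1
G(4) = mex{0} = 1
G(5) = mex{0} = 1
G(6) = mex{1,0} = 2
G(7) = mex{1,0} = 2
G(8) = mex{1,0} = 2
G(9) = mex{2,1} = 0
G(10) = mex{2,1} = 0
G(11) = mex{2,1} = 0
G(12) = mex{0,2} = 1
G(13) = mex{0,2} = 1
G(14) = mex{0,2} = 1
G(15) = mex{1,0} = 2
G(16) = mex{1,0} = 2
G(17) = mex{1,0} = 2
G(18) = mex{2,1} = 0
G(19) = mex{2,1} = 0
G(20) = mex{2,1} = 0
G(21) = mex{0,2} = 1
G(22) = mex{0,2} = 1
G_C(22) = 1.
Combined Grundy value = 2 ⊕ 1 ⊕ 1 = 2.
A winning move leaves total XOR = 0, i.e. changes one component's Grundy value g to g ⊕ X where X is the current total.
Stack A: need g' = 2⊕2 = 0. Options: 14−1→G=3, 14−5→G=3, 14−7→G=1, 14−8→G=0. Hits: 1.
Stack B: need g' = 1⊕2 = 3. Options: 12−1→G=0, 12−4→G=3, 12−7→G=0, 12−8→G=2. Hits: 1.
Stack C: need g' = 1⊕2 = 3. Options: 22−3→G=0, 22−6→G=2. Hits: 0.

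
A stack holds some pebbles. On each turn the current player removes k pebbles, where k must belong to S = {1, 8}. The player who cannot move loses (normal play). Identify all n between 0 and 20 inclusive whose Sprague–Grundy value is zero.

n :  0  1  2  3  4  5  6  7  8  9 10 11 12 13 14 15 16 17 18 19 20
G :  0  1  0  1  0  1  0  1  2  0  1  0  1  0  1  0  1  2  0  1  0
P-positions are exactly the n with G(n) = 0.

0, 2, 4, 6, 9, 11, 13, 15, 18, 20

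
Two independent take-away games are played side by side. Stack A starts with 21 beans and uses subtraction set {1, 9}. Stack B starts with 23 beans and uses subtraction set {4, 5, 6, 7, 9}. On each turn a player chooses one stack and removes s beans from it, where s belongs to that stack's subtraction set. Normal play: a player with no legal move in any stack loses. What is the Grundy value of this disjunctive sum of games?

Stack A, S = {1, 9}:
G(0) = 0
G(1) = mex{0} = 1
G(2) = mex{1} = 0
G(3) = mex{0} = 1
G(4) = mex{1} = 0
G(5) = mex{0} = 1
G(6) = mex{1} = 0
G(7) = mex{0} = 1
G(8) = mex{1} = 0
G(9) = mex{0,0} = 1
G(10) = mex{1,1} = 0
G(11) = mex{0,0} = 1
G(12) = mex{1,1} = 0
G(13) = mex{0,0} = 1
G(14) = mex{1,1} = 0
G(15) = mex{0,0} = 1
G(16) = mex{1,1} = 0
G(17) = mex{0,0} = 1
G(18) = mex{1,1} = 0
G(19) = mex{0,0} = 1
G(20) = mex{1,1} = 0
G(21) = mex{0,0} = 1
G_A(21) = 1.
Stack B, S = {4, 5, 6, 7, 9}:
n :  0  1  2  3  4  5  6  7  8  9 10 11 12 13 14 15 16 17 18 19 20 21 22 23
G :  0  0  0  0  1  1  1  1  2  2  2  2  3  0  0  0  0  1  1  1  1  2  2  2
G_B(23) = 2.
Combined Grundy value = 1 ⊕ 2 = 3.

3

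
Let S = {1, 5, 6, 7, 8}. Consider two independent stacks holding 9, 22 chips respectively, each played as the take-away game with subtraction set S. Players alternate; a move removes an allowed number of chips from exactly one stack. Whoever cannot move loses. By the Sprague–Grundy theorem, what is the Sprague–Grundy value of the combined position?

All stacks use S = {1, 5, 6, 7, 8}:
G(0) = 0
G(1) = mex{0} = 1
G(2) = mex{1} = 0
G(3) = mex{0} = 1
G(4) = mex{1} = 0
G(5) = mex{0,0} = 1
G(6) = mex{1,1,0} = 2
G(7) = mex{2,0,1,0} = 3
G(8) = mex{3,1,0,1,0} = 2
G(9) = mex{2,0,1,0,1} = 3
G(10) = mex{3,1,0,1,0} = 2
G(11) = mex{2,2,1,0,1} = 3
G(12) = mex{3,3,2,1,0} = 4
G(13) = mex{4,2,3,2,1} = 0
G(14) = mex{0,3,2,3,2} = 1
G(15) = mex{1,2,3,2,3} = 0
G(16) = mex{0,3,2,3,2} = 1
G(17) = mex{1,4,3,2,3} = 0
G(18) = mex{0,0,4,3,2} = 1
G(19) = mex{1,1,0,4,3} = 2
G(20) = mex{2,0,1,0,4} = 3
G(21) = mex{3,1,0,1,0} = 2
G(22) = mex{2,0,1,0,1} = 3
Stack A: G(9) = 3.
Stack B: G(22) = 3.
Combined Grundy value = 3 ⊕ 3 = 0.

0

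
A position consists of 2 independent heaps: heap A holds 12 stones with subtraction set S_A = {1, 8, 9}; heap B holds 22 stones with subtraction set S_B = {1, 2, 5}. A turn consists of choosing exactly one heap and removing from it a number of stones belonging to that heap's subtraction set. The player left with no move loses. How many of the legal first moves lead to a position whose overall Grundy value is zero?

3

Heap A, S = {1, 8, 9}:
n :  0  1  2  3  4  5  6  7  8  9 10 11 12
G :  0  1  0  1  0  1  0  1  2  3  2  3  2
G_A(12) = 2.
Heap B, S = {1, 2, 5}:
n :  0  1  2  3  4  5  6  7  8  9 10 11 12 13 14 15 16 17 18 19 20 21 22
G :  0  1  2  0  1  2  0  1  2  0  1  2  0  1  2  0  1  2  0  1  2  0  1
G_B(22) = 1.
Combined Grundy value = 2 ⊕ 1 = 3.
A winning move leaves total XOR = 0, i.e. changes one component's Grundy value g to g ⊕ X where X is the current total.
Heap A: need g' = 2⊕3 = 1. Options: 12−1→G=3, 12−8→G=0, 12−9→G=1. Hits: 1.
Heap B: need g' = 1⊕3 = 2. Options: 22−1→G=0, 22−2→G=2, 22−5→G=2. Hits: 2.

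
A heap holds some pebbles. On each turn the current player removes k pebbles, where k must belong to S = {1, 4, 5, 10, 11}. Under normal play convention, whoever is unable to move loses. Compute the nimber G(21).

G(0) = 0
G(1) = mex{0} = 1
G(2) = mex{1} = 0
G(3) = mex{0} = 1
G(4) = mex{1,0} = 2
G(5) = mex{2,1,0} = 3
G(6) = mex{3,0,1} = 2
G(7) = mex{2,1,0} = 3
G(8) = mex{3,2,1} = 0
G(9) = mex{0,3,2} = 1
G(10) = mex{1,2,3,0} = 4
G(11) = mex{4,3,2,1,0} = 5
G(12) = mex{5,0,3,0,1} = 2
G(13) = mex{2,1,0,1,0} = 3
G(14) = mex{3,4,1,2,1} = 0
G(15) = mex{0,5,4,3,2} = 1
G(16) = mex{1,2,5,2,3} = 0
G(17) = mex{0,3,2,3,2} = 1
G(18) = mex{1,0,3,0,3} = 2
G(19) = mex{2,1,0,1,0} = 3
G(20) = mex{3,0,1,4,1} = 2
G(21) = mex{2,1,0,5,4} = 3

3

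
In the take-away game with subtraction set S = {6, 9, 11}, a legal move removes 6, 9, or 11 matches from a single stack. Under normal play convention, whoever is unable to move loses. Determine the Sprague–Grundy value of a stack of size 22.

0

G(0) = 0
G(1) = mex{} = 0
G(2) = mex{} = 0
G(3) = mex{} = 0
G(4) = mex{} = 0
G(5) = mex{} = 0
G(6) = mex{0} = 1
G(7) = mex{0} = 1
G(8) = mex{0} = 1
G(9) = mex{0,0} = 1
G(10) = mex{0,0} = 1
G(11) = mex{0,0,0} = 1
G(12) = mex{1,0,0} = 2
G(13) = mex{1,0,0} = 2
G(14) = mex{1,0,0} = 2
G(15) = mex{1,1,0} = 2
G(16) = mex{1,1,0} = 2
G(17) = mex{1,1,1} = 0
G(18) = mex{2,1,1} = 0
G(19) = mex{2,1,1} = 0
G(20) = mex{2,1,1} = 0
G(21) = mex{2,2,1} = 0
G(22) = mex{2,2,1} = 0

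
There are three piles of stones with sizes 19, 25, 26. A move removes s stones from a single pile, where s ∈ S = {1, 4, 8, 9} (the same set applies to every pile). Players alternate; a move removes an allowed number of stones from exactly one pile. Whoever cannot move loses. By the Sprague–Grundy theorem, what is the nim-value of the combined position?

3

All piles use S = {1, 4, 8, 9}:
G(0) = 0
G(1) = mex{0} = 1
G(2) = mex{1} = 0
G(3) = mex{0} = 1
G(4) = mex{1,0} = 2
G(5) = mex{2,1} = 0
G(6) = mex{0,0} = 1
G(7) = mex{1,1} = 0
G(8) = mex{0,2,0} = 1
G(9) = mex{1,0,1,0} = 2
G(10) = mex{2,1,0,1} = 3
G(11) = mex{3,0,1,0} = 2
G(12) = mex{2,1,2,1} = 0
G(13) = mex{0,2,0,2} = 1
G(14) = mex{1,3,1,0} = 2
G(15) = mex{2,2,0,1} = 3
G(16) = mex{3,0,1,0} = 2
G(17) = mex{2,1,2,1} = 0
G(18) = mex{0,2,3,2} = 1
G(19) = mex{1,3,2,3} = 0
G(20) = mex{0,2,0,2} = 1
G(21) = mex{1,0,1,0} = 2
G(22) = mex{2,1,2,1} = 0
G(23) = mex{0,0,3,2} = 1
G(24) = mex{1,1,2,3} = 0
G(25) = mex{0,2,0,2} = 1
G(26) = mex{1,0,1,0} = 2
Pile A: G(19) = 0.
Pile B: G(25) = 1.
Pile C: G(26) = 2.
Combined Grundy value = 0 ⊕ 1 ⊕ 2 = 3.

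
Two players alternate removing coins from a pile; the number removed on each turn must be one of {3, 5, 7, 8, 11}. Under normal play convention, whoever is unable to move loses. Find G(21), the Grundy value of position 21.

n :  0  1  2  3  4  5  6  7  8  9 10 11 12 13 14 15 16 17 18 19 20 21
G :  0  0  0  1  1  1  2  2  2  3  3  3  4  4  0  0  0  1  1  1  2  2

2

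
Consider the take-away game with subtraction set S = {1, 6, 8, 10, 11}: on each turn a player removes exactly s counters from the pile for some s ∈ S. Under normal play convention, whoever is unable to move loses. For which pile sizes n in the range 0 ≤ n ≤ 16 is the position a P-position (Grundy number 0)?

0, 2, 4, 7, 9, 16

G(0) = 0
G(1) = mex{0} = 1
G(2) = mex{1} = 0
G(3) = mex{0} = 1
G(4) = mex{1} = 0
G(5) = mex{0} = 1
G(6) = mex{1,0} = 2
G(7) = mex{2,1} = 0
G(8) = mex{0,0,0} = 1
G(9) = mex{1,1,1} = 0
G(10) = mex{0,0,0,0} = 1
G(11) = mex{1,1,1,1,0} = 2
G(12) = mex{2,2,0,0,1} = 3
G(13) = mex{3,0,1,1,0} = 2
G(14) = mex{2,1,2,0,1} = 3
G(15) = mex{3,0,0,1,0} = 2
G(16) = mex{2,1,1,2,1} = 0
P-positions are exactly the n with G(n) = 0.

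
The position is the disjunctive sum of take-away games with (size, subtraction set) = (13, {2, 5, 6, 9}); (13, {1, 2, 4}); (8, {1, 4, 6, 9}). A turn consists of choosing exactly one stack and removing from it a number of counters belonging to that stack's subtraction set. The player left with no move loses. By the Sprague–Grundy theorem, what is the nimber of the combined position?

1

Stack A, S = {2, 5, 6, 9}:
G(0) = 0
G(1) = mex{} = 0
G(2) = mex{0} = 1
G(3) = mex{0} = 1
G(4) = mex{1} = 0
G(5) = mex{1,0} = 2
G(6) = mex{0,0,0} = 1
G(7) = mex{2,1,0} = 3
G(8) = mex{1,1,1} = 0
G(9) = mex{3,0,1,0} = 2
G(10) = mex{0,2,0,0} = 1
G(11) = mex{2,1,2,1} = 0
G(12) = mex{1,3,1,1} = 0
G(13) = mex{0,0,3,0} = 1
G_A(13) = 1.
Stack B, S = {1, 2, 4}:
G(0) = 0
G(1) = mex{0} = 1
G(2) = mex{1,0} = 2
G(3) = mex{2,1} = 0
G(4) = mex{0,2,0} = 1
G(5) = mex{1,0,1} = 2
G(6) = mex{2,1,2} = 0
G(7) = mex{0,2,0} = 1
G(8) = mex{1,0,1} = 2
G(9) = mex{2,1,2} = 0
G(10) = mex{0,2,0} = 1
G(11) = mex{1,0,1} = 2
G(12) = mex{2,1,2} = 0
G(13) = mex{0,2,0} = 1
G_B(13) = 1.
Stack C, S = {1, 4, 6, 9}:
G(0) = 0
G(1) = mex{0} = 1
G(2) = mex{1} = 0
G(3) = mex{0} = 1
G(4) = mex{1,0} = 2
G(5) = mex{2,1} = 0
G(6) = mex{0,0,0} = 1
G(7) = mex{1,1,1} = 0
G(8) = mex{0,2,0} = 1
G_C(8) = 1.
Combined Grundy value = 1 ⊕ 1 ⊕ 1 = 1.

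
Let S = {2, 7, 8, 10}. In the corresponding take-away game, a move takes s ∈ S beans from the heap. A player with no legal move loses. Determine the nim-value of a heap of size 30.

n :  0  1  2  3  4  5  6  7  8  9 10 11 12 13 14 15 16 17 18 19 20 21 22 23 24 25 26 27 28 29 30
G :  0  0  1  1  0  0  1  1  2  2  3  3  2  2  3  3  0  0  1  1  0  0  1  1  2  2  3  3  2  2  3

3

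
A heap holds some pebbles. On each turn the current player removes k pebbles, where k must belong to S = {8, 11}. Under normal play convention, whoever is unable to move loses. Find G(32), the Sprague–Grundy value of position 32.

n :  0  1  2  3  4  5  6  7  8  9 10 11 12 13 14 15 16 17 18 19 20 21 22 23 24 25 26 27 28 29 30 31 32
G :  0  0  0  0  0  0  0  0  1  1  1  1  1  1  1  1  2  2  2  0  0  0  0  0  0  0  0  1  1  1  1  1  1

1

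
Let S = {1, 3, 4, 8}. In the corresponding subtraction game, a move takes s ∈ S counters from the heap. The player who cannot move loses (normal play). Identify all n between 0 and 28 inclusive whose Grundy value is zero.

n :  0  1  2  3  4  5  6  7  8  9 10 11 12 13 14 15 16 17 18 19 20 21 22 23 24 25 26 27 28
G :  0  1  0  1  2  3  2  0  1  0  1  2  3  2  0  1  0  1  2  3  2  0  1  0  1  2  3  2  0
P-positions are exactly the n with G(n) = 0.

0, 2, 7, 9, 14, 16, 21, 23, 28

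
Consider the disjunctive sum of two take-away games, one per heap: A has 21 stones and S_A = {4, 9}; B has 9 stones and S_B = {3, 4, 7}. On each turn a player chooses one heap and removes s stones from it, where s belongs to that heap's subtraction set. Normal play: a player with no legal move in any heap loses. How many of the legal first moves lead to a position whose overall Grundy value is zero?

1

Heap A, S = {4, 9}:
G(0) = 0
G(1) = mex{} = 0
G(2) = mex{} = 0
G(3) = mex{} = 0
G(4) = mex{0} = 1
G(5) = mex{0} = 1
G(6) = mex{0} = 1
G(7) = mex{0} = 1
G(8) = mex{1} = 0
G(9) = mex{1,0} = 2
G(10) = mex{1,0} = 2
G(11) = mex{1,0} = 2
G(12) = mex{0,0} = 1
G(13) = mex{2,1} = 0
G(14) = mex{2,1} = 0
G(15) = mex{2,1} = 0
G(16) = mex{1,1} = 0
G(17) = mex{0,0} = 1
G(18) = mex{0,2} = 1
G(19) = mex{0,2} = 1
G(20) = mex{0,2} = 1
G(21) = mex{1,1} = 0
G_A(21) = 0.
Heap B, S = {3, 4, 7}:
n : 0 1 2 3 4 5 6 7 8 9
G : 0 0 0 1 1 1 2 2 2 3
G_B(9) = 3.
Combined Grundy value = 0 ⊕ 3 = 3.
A winning move leaves total XOR = 0, i.e. changes one component's Grundy value g to g ⊕ X where X is the current total.
Heap A: need g' = 0⊕3 = 3. Options: 21−4→G=1, 21−9→G=1. Hits: 0.
Heap B: need g' = 3⊕3 = 0. Options: 9−3→G=2, 9−4→G=1, 9−7→G=0. Hits: 1.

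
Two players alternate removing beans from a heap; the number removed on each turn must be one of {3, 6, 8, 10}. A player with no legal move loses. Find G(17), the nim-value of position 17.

1

n :  0  1  2  3  4  5  6  7  8  9 10 11 12 13 14 15 16 17
G :  0  0  0  1  1  1  2  2  2  3  3  3  4  0  0  0  1  1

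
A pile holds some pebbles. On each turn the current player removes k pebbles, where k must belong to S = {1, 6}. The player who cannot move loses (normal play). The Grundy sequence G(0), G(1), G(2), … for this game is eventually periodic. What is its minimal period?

G(0) = 0
G(1) = mex{0} = 1
G(2) = mex{1} = 0
G(3) = mex{0} = 1
G(4) = mex{1} = 0
G(5) = mex{0} = 1
G(6) = mex{1,0} = 2
G(7) = mex{2,1} = 0
G(8) = mex{0,0} = 1
G(9) = mex{1,1} = 0
G(10) = mex{0,0} = 1
G(11) = mex{1,1} = 0
G(12) = mex{0,2} = 1
G(13) = mex{1,0} = 2
G(14) = mex{2,1} = 0
G(15) = mex{0,0} = 1
G(n+7) = G(n) holds for n = 0,…,5 (a full window of length max(S) = 6), so the sequence is purely periodic with period 7.

7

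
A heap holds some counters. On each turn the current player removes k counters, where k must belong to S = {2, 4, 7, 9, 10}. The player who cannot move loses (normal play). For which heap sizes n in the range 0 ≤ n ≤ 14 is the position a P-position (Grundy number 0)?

0, 1, 6, 12

G(0) = 0
G(1) = mex{} = 0
G(2) = mex{0} = 1
G(3) = mex{0} = 1
G(4) = mex{1,0} = 2
G(5) = mex{1,0} = 2
G(6) = mex{2,1} = 0
G(7) = mex{2,1,0} = 3
G(8) = mex{0,2,0} = 1
G(9) = mex{3,2,1,0} = 4
G(10) = mex{1,0,1,0,0} = 2
G(11) = mex{4,3,2,1,0} = 5
G(12) = mex{2,1,2,1,1} = 0
G(13) = mex{5,4,0,2,1} = 3
G(14) = mex{0,2,3,2,2} = 1
P-positions are exactly the n with G(n) = 0.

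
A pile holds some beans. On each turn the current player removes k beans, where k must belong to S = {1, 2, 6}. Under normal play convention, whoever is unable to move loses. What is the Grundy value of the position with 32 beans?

n :  0  1  2  3  4  5  6  7  8  9 10 11 12 13 14 15 16 17 18 19 20 21 22 23 24 25 26 27 28 29 30 31 32
G :  0  1  2  0  1  2  3  0  1  2  0  1  2  3  0  1  2  0  1  2  3  0  1  2  0  1  2  3  0  1  2  0  1

1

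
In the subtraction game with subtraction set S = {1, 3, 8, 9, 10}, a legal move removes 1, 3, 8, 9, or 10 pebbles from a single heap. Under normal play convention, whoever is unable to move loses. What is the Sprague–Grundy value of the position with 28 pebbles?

3

G(0) = 0
G(1) = mex{0} = 1
G(2) = mex{1} = 0
G(3) = mex{0,0} = 1
G(4) = mex{1,1} = 0
G(5) = mex{0,0} = 1
G(6) = mex{1,1} = 0
G(7) = mex{0,0} = 1
G(8) = mex{1,1,0} = 2
G(9) = mex{2,0,1,0} = 3
G(10) = mex{3,1,0,1,0} = 2
G(11) = mex{2,2,1,0,1} = 3
G(12) = mex{3,3,0,1,0} = 2
G(13) = mex{2,2,1,0,1} = 3
G(14) = mex{3,3,0,1,0} = 2
G(15) = mex{2,2,1,0,1} = 3
G(16) = mex{3,3,2,1,0} = 4
G(17) = mex{4,2,3,2,1} = 0
G(18) = mex{0,3,2,3,2} = 1
G(19) = mex{1,4,3,2,3} = 0
G(20) = mex{0,0,2,3,2} = 1
G(21) = mex{1,1,3,2,3} = 0
G(22) = mex{0,0,2,3,2} = 1
G(23) = mex{1,1,3,2,3} = 0
G(24) = mex{0,0,4,3,2} = 1
G(25) = mex{1,1,0,4,3} = 2
G(26) = mex{2,0,1,0,4} = 3
G(27) = mex{3,1,0,1,0} = 2
G(28) = mex{2,2,1,0,1} = 3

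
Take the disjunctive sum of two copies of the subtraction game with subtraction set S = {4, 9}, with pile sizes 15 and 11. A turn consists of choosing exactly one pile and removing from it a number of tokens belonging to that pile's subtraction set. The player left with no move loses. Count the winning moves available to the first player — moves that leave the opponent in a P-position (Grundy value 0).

All piles use S = {4, 9}:
n :  0  1  2  3  4  5  6  7  8  9 10 11 12 13 14 15
G :  0  0  0  0  1  1  1  1  0  2  2  2  1  0  0  0
Pile A: G(15) = 0.
Pile B: G(11) = 2.
Combined Grundy value = 0 ⊕ 2 = 2.
A winning move leaves total XOR = 0, i.e. changes one component's Grundy value g to g ⊕ X where X is the current total.
Pile A: need g' = 0⊕2 = 2. Options: 15−4→G=2, 15−9→G=1. Hits: 1.
Pile B: need g' = 2⊕2 = 0. Options: 11−4→G=1, 11−9→G=0. Hits: 1.

2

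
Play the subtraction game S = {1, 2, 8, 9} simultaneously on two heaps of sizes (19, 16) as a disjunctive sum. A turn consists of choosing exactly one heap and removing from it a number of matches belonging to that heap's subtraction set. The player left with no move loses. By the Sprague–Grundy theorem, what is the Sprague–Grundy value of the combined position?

All heaps use S = {1, 2, 8, 9}:
G(0) = 0
G(1) = mex{0} = 1
G(2) = mex{1,0} = 2
G(3) = mex{2,1} = 0
G(4) = mex{0,2} = 1
G(5) = mex{1,0} = 2
G(6) = mex{2,1} = 0
G(7) = mex{0,2} = 1
G(8) = mex{1,0,0} = 2
G(9) = mex{2,1,1,0} = 3
G(10) = mex{3,2,2,1} = 0
G(11) = mex{0,3,0,2} = 1
G(12) = mex{1,0,1,0} = 2
G(13) = mex{2,1,2,1} = 0
G(14) = mex{0,2,0,2} = 1
G(15) = mex{1,0,1,0} = 2
G(16) = mex{2,1,2,1} = 0
G(17) = mex{0,2,3,2} = 1
G(18) = mex{1,0,0,3} = 2
G(19) = mex{2,1,1,0} = 3
Heap A: G(19) = 3.
Heap B: G(16) = 0.
Combined Grundy value = 3 ⊕ 0 = 3.

3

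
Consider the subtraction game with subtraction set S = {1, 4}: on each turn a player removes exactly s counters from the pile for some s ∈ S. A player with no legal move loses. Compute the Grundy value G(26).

n :  0  1  2  3  4  5  6  7  8  9 10 11 12 13 14 15 16 17 18 19 20 21 22 23 24 25 26
G :  0  1  0  1  2  0  1  0  1  2  0  1  0  1  2  0  1  0  1  2  0  1  0  1  2  0  1

1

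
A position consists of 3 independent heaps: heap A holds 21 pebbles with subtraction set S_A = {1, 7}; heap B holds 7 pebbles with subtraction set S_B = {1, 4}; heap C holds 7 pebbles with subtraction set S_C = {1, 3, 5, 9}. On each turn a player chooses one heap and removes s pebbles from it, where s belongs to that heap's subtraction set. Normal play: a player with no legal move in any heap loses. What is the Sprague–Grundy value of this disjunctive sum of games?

0

Heap A, S = {1, 7}:
n :  0  1  2  3  4  5  6  7  8  9 10 11 12 13 14 15 16 17 18 19 20 21
G :  0  1  0  1  0  1  0  1  0  1  0  1  0  1  0  1  0  1  0  1  0  1
G_A(21) = 1.
Heap B, S = {1, 4}:
G(0) = 0
G(1) = mex{0} = 1
G(2) = mex{1} = 0
G(3) = mex{0} = 1
G(4) = mex{1,0} = 2
G(5) = mex{2,1} = 0
G(6) = mex{0,0} = 1
G(7) = mex{1,1} = 0
G_B(7) = 0.
Heap C, S = {1, 3, 5, 9}:
n : 0 1 2 3 4 5 6 7
G : 0 1 0 1 0 1 0 1
G_C(7) = 1.
Combined Grundy value = 1 ⊕ 0 ⊕ 1 = 0.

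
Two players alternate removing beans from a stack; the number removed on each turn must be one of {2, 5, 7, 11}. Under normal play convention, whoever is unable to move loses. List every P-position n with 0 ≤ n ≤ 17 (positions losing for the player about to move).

n :  0  1  2  3  4  5  6  7  8  9 10 11 12 13 14 15 16 17
G :  0  0  1  1  0  2  1  3  2  2  0  3  1  0  0  1  1  2
P-positions are exactly the n with G(n) = 0.

0, 1, 4, 10, 13, 14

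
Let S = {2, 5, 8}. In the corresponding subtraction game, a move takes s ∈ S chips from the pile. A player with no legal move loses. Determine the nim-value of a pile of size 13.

n :  0  1  2  3  4  5  6  7  8  9 10 11 12 13
G :  0  0  1  1  0  2  1  0  2  1  0  0  1  1

1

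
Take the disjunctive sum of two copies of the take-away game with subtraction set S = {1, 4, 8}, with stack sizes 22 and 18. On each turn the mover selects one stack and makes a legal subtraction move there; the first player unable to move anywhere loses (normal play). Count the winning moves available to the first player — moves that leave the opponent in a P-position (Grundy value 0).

All stacks use S = {1, 4, 8}:
n :  0  1  2  3  4  5  6  7  8  9 10 11 12 13 14 15 16 17 18 19 20 21 22
G :  0  1  0  1  2  0  1  0  1  2  3  2  0  1  0  1  2  0  1  0  1  2  3
Stack A: G(22) = 3.
Stack B: G(18) = 1.
Combined Grundy value = 3 ⊕ 1 = 2.
A winning move leaves total XOR = 0, i.e. changes one component's Grundy value g to g ⊕ X where X is the current total.
Stack A: need g' = 3⊕2 = 1. Options: 22−1→G=2, 22−4→G=1, 22−8→G=0. Hits: 1.
Stack B: need g' = 1⊕2 = 3. Options: 18−1→G=0, 18−4→G=0, 18−8→G=3. Hits: 1.

2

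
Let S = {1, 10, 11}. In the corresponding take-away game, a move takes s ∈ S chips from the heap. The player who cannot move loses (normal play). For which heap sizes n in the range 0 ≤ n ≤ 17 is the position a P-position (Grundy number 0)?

0, 2, 4, 6, 8

n :  0  1  2  3  4  5  6  7  8  9 10 11 12 13 14 15 16 17
G :  0  1  0  1  0  1  0  1  0  1  2  3  2  3  2  3  2  3
P-positions are exactly the n with G(n) = 0.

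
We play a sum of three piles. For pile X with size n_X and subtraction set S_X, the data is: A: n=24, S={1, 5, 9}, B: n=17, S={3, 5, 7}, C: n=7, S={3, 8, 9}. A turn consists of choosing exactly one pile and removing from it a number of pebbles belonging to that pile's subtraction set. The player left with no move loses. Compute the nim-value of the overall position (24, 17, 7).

2

Pile A, S = {1, 5, 9}:
G(0) = 0
G(1) = mex{0} = 1
G(2) = mex{1} = 0
G(3) = mex{0} = 1
G(4) = mex{1} = 0
G(5) = mex{0,0} = 1
G(6) = mex{1,1} = 0
G(7) = mex{0,0} = 1
G(8) = mex{1,1} = 0
G(9) = mex{0,0,0} = 1
G(10) = mex{1,1,1} = 0
G(11) = mex{0,0,0} = 1
G(12) = mex{1,1,1} = 0
G(13) = mex{0,0,0} = 1
G(14) = mex{1,1,1} = 0
G(15) = mex{0,0,0} = 1
G(16) = mex{1,1,1} = 0
G(17) = mex{0,0,0} = 1
G(18) = mex{1,1,1} = 0
G(19) = mex{0,0,0} = 1
G(20) = mex{1,1,1} = 0
G(21) = mex{0,0,0} = 1
G(22) = mex{1,1,1} = 0
G(23) = mex{0,0,0} = 1
G(24) = mex{1,1,1} = 0
G_A(24) = 0.
Pile B, S = {3, 5, 7}:
n :  0  1  2  3  4  5  6  7  8  9 10 11 12 13 14 15 16 17
G :  0  0  0  1  1  1  2  2  2  3  0  0  0  1  1  1  2  2
G_B(17) = 2.
Pile C, S = {3, 8, 9}:
G(0) = 0
G(1) = mex{} = 0
G(2) = mex{} = 0
G(3) = mex{0} = 1
G(4) = mex{0} = 1
G(5) = mex{0} = 1
G(6) = mex{1} = 0
G(7) = mex{1} = 0
G_C(7) = 0.
Combined Grundy value = 0 ⊕ 2 ⊕ 0 = 2.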